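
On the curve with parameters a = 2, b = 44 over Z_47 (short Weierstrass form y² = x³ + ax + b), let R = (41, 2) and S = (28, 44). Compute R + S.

(41, 2) + (28, 44). λ = (44 - 2)/(28 - 41) ≡ 42/34 mod 47. 34⁻¹ ≡ 18 (mod 47), so λ ≡ 4.
  x = λ² - 41 - 28 = 16 - 69 ≡ 41; y = λ·(41 - 41) - 2 ≡ 45. → (41, 45)

(41, 45)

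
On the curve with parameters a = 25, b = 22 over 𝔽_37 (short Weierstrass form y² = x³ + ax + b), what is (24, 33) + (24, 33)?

(36, 25)

tangent at (24, 33): λ = (3·24² + 25)/(2·33) ≡ 14/29. 29⁻¹ ≡ 23 (mod 37) since 29·23 = 667 ≡ 1, so λ ≡ 14·23 ≡ 26.
  x = λ² - 24 - 24 = 676 - 48 ≡ 36; y = λ·(24 - 36) - 33 ≡ 25. → (36, 25)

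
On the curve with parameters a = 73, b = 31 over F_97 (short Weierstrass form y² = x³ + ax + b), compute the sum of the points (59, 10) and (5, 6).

(59, 10) + (5, 6). λ = (6 - 10)/(5 - 59) ≡ 93/43 mod 97. 43⁻¹ ≡ 88 (mod 97) since 43·88 = 3784 ≡ 1, so λ ≡ 36.
  x = λ² - 59 - 5 = 1296 - 64 ≡ 68; y = λ·(59 - 68) - 10 ≡ 54. → (68, 54)

(68, 54)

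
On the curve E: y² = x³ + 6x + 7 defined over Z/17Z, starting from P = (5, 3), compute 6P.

(14, 9)

Double-and-add on 6 = (110)₂. Start with P = (5, 3) for the leading 1-bit.
double: tangent at (5, 3): λ = (3·5² + 6)/(2·3) ≡ 13/6. 6⁻¹ ≡ 3 (mod 17), so λ ≡ 13·3 ≡ 5.
  x = λ² - 5 - 5 = 25 - 10 ≡ 15; y = λ·(5 - 15) - 3 ≡ 15. → (15, 15)
add P: (15, 15) + (5, 3). λ = (3 - 15)/(5 - 15) ≡ 5/7 mod 17. 7⁻¹ ≡ 5 (mod 17), so λ ≡ 8.
  x = λ² - 15 - 5 = 64 - 20 ≡ 10; y = λ·(15 - 10) - 15 ≡ 8. → (10, 8)
double: tangent at (10, 8): λ = (3·10² + 6)/(2·8) ≡ 0/16. 16⁻¹ ≡ 16 (mod 17) since 16·16 = 256 ≡ 1, so λ ≡ 0·16 ≡ 0.
  x = λ² - 10 - 10 = 0 - 20 ≡ 14; y = λ·(10 - 14) - 8 ≡ 9. → (14, 9)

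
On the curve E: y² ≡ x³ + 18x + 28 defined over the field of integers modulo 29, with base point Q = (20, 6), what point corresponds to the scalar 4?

(6, 2)

Double-and-add on 4 = (100)₂. Start with Q = (20, 6) for the leading 1-bit.
double: tangent at (20, 6): λ = (3·20² + 18)/(2·6) ≡ 0/12. 12⁻¹ ≡ 17 (mod 29), so λ ≡ 0·17 ≡ 0.
  x = λ² - 20 - 20 = 0 - 40 ≡ 18; y = λ·(20 - 18) - 6 ≡ 23. → (18, 23)
double: tangent at (18, 23): λ = (3·18² + 18)/(2·23) ≡ 4/17. 17⁻¹ ≡ 12 (mod 29), so λ ≡ 4·12 ≡ 19.
  x = λ² - 18 - 18 = 361 - 36 ≡ 6; y = λ·(18 - 6) - 23 ≡ 2. → (6, 2)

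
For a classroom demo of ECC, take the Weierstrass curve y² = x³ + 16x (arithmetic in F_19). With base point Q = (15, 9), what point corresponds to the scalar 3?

Repeated addition: build up to 3Q.
2Q: tangent at (15, 9): λ = (3·15² + 16)/(2·9) ≡ 7/18. 18⁻¹ ≡ 18 (mod 19), so λ ≡ 7·18 ≡ 12.
  x = λ² - 15 - 15 = 144 - 30 ≡ 0; y = λ·(15 - 0) - 9 ≡ 0. → (0, 0)
3Q: (0, 0) + (15, 9). λ = (9 - 0)/(15 - 0) ≡ 9/15 mod 19. 15⁻¹ ≡ 14 (mod 19) since 15·14 = 210 ≡ 1, so λ ≡ 12.
  x = λ² - 0 - 15 = 144 - 15 ≡ 15; y = λ·(0 - 15) - 0 ≡ 10. → (15, 10)

(15, 10)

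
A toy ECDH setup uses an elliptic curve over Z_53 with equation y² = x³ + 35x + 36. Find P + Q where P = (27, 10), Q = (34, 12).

(27, 10) + (34, 12). λ = (12 - 10)/(34 - 27) ≡ 2/7 mod 53. 7⁻¹ ≡ 38 (mod 53) since 7·38 = 266 ≡ 1, so λ ≡ 23.
  x = λ² - 27 - 34 = 529 - 61 ≡ 44; y = λ·(27 - 44) - 10 ≡ 23. → (44, 23)

(44, 23)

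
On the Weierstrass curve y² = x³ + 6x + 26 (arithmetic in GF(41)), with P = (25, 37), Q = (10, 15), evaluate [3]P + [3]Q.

First 3P:
Repeated addition: build up to 3P.
2P: tangent at (25, 37): λ = (3·25² + 6)/(2·37) ≡ 36/33. 33⁻¹ ≡ 5 (mod 41), so λ ≡ 36·5 ≡ 16.
  x = λ² - 25 - 25 = 256 - 50 ≡ 1; y = λ·(25 - 1) - 37 ≡ 19. → (1, 19)
3P: (1, 19) + (25, 37). λ = (37 - 19)/(25 - 1) ≡ 18/24 mod 41. 24⁻¹ ≡ 12 (mod 41), so λ ≡ 11.
  x = λ² - 1 - 25 = 121 - 26 ≡ 13; y = λ·(1 - 13) - 19 ≡ 13. → (13, 13)
3P = (13, 13).
Next 3Q:
Repeated addition: build up to 3Q.
2Q: tangent at (10, 15): λ = (3·10² + 6)/(2·15) ≡ 19/30. 30⁻¹ ≡ 26 (mod 41), so λ ≡ 19·26 ≡ 2.
  x = λ² - 10 - 10 = 4 - 20 ≡ 25; y = λ·(10 - 25) - 15 ≡ 37. → (25, 37)
3Q: (25, 37) + (10, 15). λ = (15 - 37)/(10 - 25) ≡ 19/26 mod 41. 26⁻¹ ≡ 30 (mod 41), so λ ≡ 37.
  x = λ² - 25 - 10 = 1369 - 35 ≡ 22; y = λ·(25 - 22) - 37 ≡ 33. → (22, 33)
3Q = (22, 33).
Finally 3P + 3Q:
(13, 13) + (22, 33). λ = (33 - 13)/(22 - 13) ≡ 20/9 mod 41. 9⁻¹ ≡ 32 (mod 41), so λ ≡ 25.
  x = λ² - 13 - 22 = 625 - 35 ≡ 16; y = λ·(13 - 16) - 13 ≡ 35. → (16, 35)

(16, 35)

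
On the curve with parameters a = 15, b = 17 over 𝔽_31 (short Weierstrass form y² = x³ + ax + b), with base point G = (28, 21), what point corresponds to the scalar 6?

Double-and-add on 6 = (110)₂. Start with G = (28, 21) for the leading 1-bit.
double: tangent at (28, 21): λ = (3·28² + 15)/(2·21) ≡ 11/11. 11⁻¹ ≡ 17 (mod 31) since 11·17 = 187 ≡ 1, so λ ≡ 11·17 ≡ 1.
  x = λ² - 28 - 28 = 1 - 56 ≡ 7; y = λ·(28 - 7) - 21 ≡ 0. → (7, 0)
add G: (7, 0) + (28, 21). λ = (21 - 0)/(28 - 7) ≡ 21/21 mod 31. 21⁻¹ ≡ 3 (mod 31) since 21·3 = 63 ≡ 1, so λ ≡ 1.
  x = λ² - 7 - 28 = 1 - 35 ≡ 28; y = λ·(7 - 28) - 0 ≡ 10. → (28, 10)
double: tangent at (28, 10): λ = (3·28² + 15)/(2·10) ≡ 11/20. 20⁻¹ ≡ 14 (mod 31), so λ ≡ 11·14 ≡ 30.
  x = λ² - 28 - 28 = 900 - 56 ≡ 7; y = λ·(28 - 7) - 10 ≡ 0. → (7, 0)

(7, 0)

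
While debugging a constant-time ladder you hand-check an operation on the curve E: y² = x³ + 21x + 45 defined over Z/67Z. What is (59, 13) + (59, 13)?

(40, 37)

tangent at (59, 13): λ = (3·59² + 21)/(2·13) ≡ 12/26. 26⁻¹ ≡ 49 (mod 67), so λ ≡ 12·49 ≡ 52.
  x = λ² - 59 - 59 = 2704 - 118 ≡ 40; y = λ·(59 - 40) - 13 ≡ 37. → (40, 37)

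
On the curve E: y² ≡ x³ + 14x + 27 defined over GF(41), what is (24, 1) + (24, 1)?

(11, 6)

tangent at (24, 1): λ = (3·24² + 14)/(2·1) ≡ 20/2. 2⁻¹ ≡ 21 (mod 41) since 2·21 = 42 ≡ 1, so λ ≡ 20·21 ≡ 10.
  x = λ² - 24 - 24 = 100 - 48 ≡ 11; y = λ·(24 - 11) - 1 ≡ 6. → (11, 6)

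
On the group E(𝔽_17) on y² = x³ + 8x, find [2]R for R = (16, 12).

(1, 14)

tangent at (16, 12): λ = (3·16² + 8)/(2·12) ≡ 11/7. 7⁻¹ ≡ 5 (mod 17), so λ ≡ 11·5 ≡ 4.
  x = λ² - 16 - 16 = 16 - 32 ≡ 1; y = λ·(16 - 1) - 12 ≡ 14. → (1, 14)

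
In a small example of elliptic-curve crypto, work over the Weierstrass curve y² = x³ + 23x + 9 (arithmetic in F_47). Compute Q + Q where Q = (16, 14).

(17, 40)

tangent at (16, 14): λ = (3·16² + 23)/(2·14) ≡ 39/28. 28⁻¹ ≡ 42 (mod 47) since 28·42 = 1176 ≡ 1, so λ ≡ 39·42 ≡ 40.
  x = λ² - 16 - 16 = 1600 - 32 ≡ 17; y = λ·(16 - 17) - 14 ≡ 40. → (17, 40)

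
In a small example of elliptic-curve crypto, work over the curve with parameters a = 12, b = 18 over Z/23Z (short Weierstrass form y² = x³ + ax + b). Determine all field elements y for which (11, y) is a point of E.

3, 20

x³ + 12x + 18 = 1481 ≡ 9 (mod 23).
Square roots of 9 mod 23: 3 and 20 (since 3² = 9 ≡ 9).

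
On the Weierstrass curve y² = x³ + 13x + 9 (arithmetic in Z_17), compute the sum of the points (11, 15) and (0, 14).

(15, 14)

(11, 15) + (0, 14). λ = (14 - 15)/(0 - 11) ≡ 16/6 mod 17. 6⁻¹ ≡ 3 (mod 17), so λ ≡ 14.
  x = λ² - 11 - 0 = 196 - 11 ≡ 15; y = λ·(11 - 15) - 15 ≡ 14. → (15, 14)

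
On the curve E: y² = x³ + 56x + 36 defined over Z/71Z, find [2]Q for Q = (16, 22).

tangent at (16, 22): λ = (3·16² + 56)/(2·22) ≡ 43/44. 44⁻¹ ≡ 21 (mod 71), so λ ≡ 43·21 ≡ 51.
  x = λ² - 16 - 16 = 2601 - 32 ≡ 13; y = λ·(16 - 13) - 22 ≡ 60. → (13, 60)

(13, 60)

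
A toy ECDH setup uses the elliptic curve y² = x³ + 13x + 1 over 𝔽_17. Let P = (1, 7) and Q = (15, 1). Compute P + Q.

(5, 2)

(1, 7) + (15, 1). λ = (1 - 7)/(15 - 1) ≡ 11/14 mod 17. 14⁻¹ ≡ 11 (mod 17), so λ ≡ 2.
  x = λ² - 1 - 15 = 4 - 16 ≡ 5; y = λ·(1 - 5) - 7 ≡ 2. → (5, 2)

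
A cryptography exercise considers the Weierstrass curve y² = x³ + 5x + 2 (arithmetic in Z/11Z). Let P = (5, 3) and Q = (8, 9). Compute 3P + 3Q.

First 3P:
Repeated addition: build up to 3P.
2P: tangent at (5, 3): λ = (3·5² + 5)/(2·3) ≡ 3/6. 6⁻¹ ≡ 2 (mod 11), so λ ≡ 3·2 ≡ 6.
  x = λ² - 5 - 5 = 36 - 10 ≡ 4; y = λ·(5 - 4) - 3 ≡ 3. → (4, 3)
3P: (4, 3) + (5, 3). λ = (3 - 3)/(5 - 4) ≡ 0/1 mod 11. 1⁻¹ ≡ 1 (mod 11), so λ ≡ 0.
  x = λ² - 4 - 5 = 0 - 9 ≡ 2; y = λ·(4 - 2) - 3 ≡ 8. → (2, 8)
3P = (2, 8).
Next 3Q:
Repeated addition: build up to 3Q.
2Q: tangent at (8, 9): λ = (3·8² + 5)/(2·9) ≡ 10/7. 7⁻¹ ≡ 8 (mod 11), so λ ≡ 10·8 ≡ 3.
  x = λ² - 8 - 8 = 9 - 16 ≡ 4; y = λ·(8 - 4) - 9 ≡ 3. → (4, 3)
3Q: (4, 3) + (8, 9). λ = (9 - 3)/(8 - 4) ≡ 6/4 mod 11. 4⁻¹ ≡ 3 (mod 11) since 4·3 = 12 ≡ 1, so λ ≡ 7.
  x = λ² - 4 - 8 = 49 - 12 ≡ 4; y = λ·(4 - 4) - 3 ≡ 8. → (4, 8)
3Q = (4, 8).
Finally 3P + 3Q:
(2, 8) + (4, 8). λ = (8 - 8)/(4 - 2) ≡ 0/2 mod 11. 2⁻¹ ≡ 6 (mod 11), so λ ≡ 0.
  x = λ² - 2 - 4 = 0 - 6 ≡ 5; y = λ·(2 - 5) - 8 ≡ 3. → (5, 3)

(5, 3)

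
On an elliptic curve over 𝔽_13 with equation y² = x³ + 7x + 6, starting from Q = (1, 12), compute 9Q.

(10, 6)

Double-and-add on 9 = (1001)₂. Start with Q = (1, 12) for the leading 1-bit.
double: tangent at (1, 12): λ = (3·1² + 7)/(2·12) ≡ 10/11. 11⁻¹ ≡ 6 (mod 13) since 11·6 = 66 ≡ 1, so λ ≡ 10·6 ≡ 8.
  x = λ² - 1 - 1 = 64 - 2 ≡ 10; y = λ·(1 - 10) - 12 ≡ 7. → (10, 7)
double: tangent at (10, 7): λ = (3·10² + 7)/(2·7) ≡ 8/1. 1⁻¹ ≡ 1 (mod 13), so λ ≡ 8·1 ≡ 8.
  x = λ² - 10 - 10 = 64 - 20 ≡ 5; y = λ·(10 - 5) - 7 ≡ 7. → (5, 7)
double: tangent at (5, 7): λ = (3·5² + 7)/(2·7) ≡ 4/1. 1⁻¹ ≡ 1 (mod 13) since 1·1 = 1 ≡ 1, so λ ≡ 4·1 ≡ 4.
  x = λ² - 5 - 5 = 16 - 10 ≡ 6; y = λ·(5 - 6) - 7 ≡ 2. → (6, 2)
add Q: (6, 2) + (1, 12). λ = (12 - 2)/(1 - 6) ≡ 10/8 mod 13. 8⁻¹ ≡ 5 (mod 13) since 8·5 = 40 ≡ 1, so λ ≡ 11.
  x = λ² - 6 - 1 = 121 - 7 ≡ 10; y = λ·(6 - 10) - 2 ≡ 6. → (10, 6)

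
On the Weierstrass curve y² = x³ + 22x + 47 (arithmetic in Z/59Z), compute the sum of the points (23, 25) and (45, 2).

(40, 33)

(23, 25) + (45, 2). λ = (2 - 25)/(45 - 23) ≡ 36/22 mod 59. 22⁻¹ ≡ 51 (mod 59), so λ ≡ 7.
  x = λ² - 23 - 45 = 49 - 68 ≡ 40; y = λ·(23 - 40) - 25 ≡ 33. → (40, 33)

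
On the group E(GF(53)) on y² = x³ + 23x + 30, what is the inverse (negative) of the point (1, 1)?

(1, 52)

-(1, 1) = (1, -1 mod 53) = (1, 52).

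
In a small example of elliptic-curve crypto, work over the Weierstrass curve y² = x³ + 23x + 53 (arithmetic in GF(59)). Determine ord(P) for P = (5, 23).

7

2P: tangent at (5, 23): λ = (3·5² + 23)/(2·23) ≡ 39/46. 46⁻¹ ≡ 9 (mod 59) since 46·9 = 414 ≡ 1, so λ ≡ 39·9 ≡ 56.
  x = λ² - 5 - 5 = 3136 - 10 ≡ 58; y = λ·(5 - 58) - 23 ≡ 18. → (58, 18)
3P: (58, 18) + (5, 23). λ = (23 - 18)/(5 - 58) ≡ 5/6 mod 59. 6⁻¹ ≡ 10 (mod 59), so λ ≡ 50.
  x = λ² - 58 - 5 = 2500 - 63 ≡ 18; y = λ·(58 - 18) - 18 ≡ 35. → (18, 35)
4P: (18, 35) + (5, 23). λ = (23 - 35)/(5 - 18) ≡ 47/46 mod 59. 46⁻¹ ≡ 9 (mod 59), so λ ≡ 10.
  x = λ² - 18 - 5 = 100 - 23 ≡ 18; y = λ·(18 - 18) - 35 ≡ 24. → (18, 24)
5P: (18, 24) + (5, 23). λ = (23 - 24)/(5 - 18) ≡ 58/46 mod 59. 46⁻¹ ≡ 9 (mod 59), so λ ≡ 50.
  x = λ² - 18 - 5 = 2500 - 23 ≡ 58; y = λ·(18 - 58) - 24 ≡ 41. → (58, 41)
6P: (58, 41) + (5, 23). λ = (23 - 41)/(5 - 58) ≡ 41/6 mod 59. 6⁻¹ ≡ 10 (mod 59), so λ ≡ 56.
  x = λ² - 58 - 5 = 3136 - 63 ≡ 5; y = λ·(58 - 5) - 41 ≡ 36. → (5, 36)
7P: (5, 36) + (5, 23): same x and y₁ ≡ -y₂, so the sum is the point at infinity.
7P = the point at infinity, so the order is 7.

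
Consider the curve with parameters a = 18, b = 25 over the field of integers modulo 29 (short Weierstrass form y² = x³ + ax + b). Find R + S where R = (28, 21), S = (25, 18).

(6, 1)

(28, 21) + (25, 18). λ = (18 - 21)/(25 - 28) ≡ 26/26 mod 29. 26⁻¹ ≡ 19 (mod 29), so λ ≡ 1.
  x = λ² - 28 - 25 = 1 - 53 ≡ 6; y = λ·(28 - 6) - 21 ≡ 1. → (6, 1)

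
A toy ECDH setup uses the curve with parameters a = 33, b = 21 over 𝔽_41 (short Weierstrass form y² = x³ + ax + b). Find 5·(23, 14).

(8, 31)

Write Q = (23, 14).
Double-and-add on 5 = (101)₂. Start with Q = (23, 14) for the leading 1-bit.
double: tangent at (23, 14): λ = (3·23² + 33)/(2·14) ≡ 21/28. 28⁻¹ ≡ 22 (mod 41), so λ ≡ 21·22 ≡ 11.
  x = λ² - 23 - 23 = 121 - 46 ≡ 34; y = λ·(23 - 34) - 14 ≡ 29. → (34, 29)
double: tangent at (34, 29): λ = (3·34² + 33)/(2·29) ≡ 16/17. 17⁻¹ ≡ 29 (mod 41), so λ ≡ 16·29 ≡ 13.
  x = λ² - 34 - 34 = 169 - 68 ≡ 19; y = λ·(34 - 19) - 29 ≡ 2. → (19, 2)
add Q: (19, 2) + (23, 14). λ = (14 - 2)/(23 - 19) ≡ 12/4 mod 41. 4⁻¹ ≡ 31 (mod 41) since 4·31 = 124 ≡ 1, so λ ≡ 3.
  x = λ² - 19 - 23 = 9 - 42 ≡ 8; y = λ·(19 - 8) - 2 ≡ 31. → (8, 31)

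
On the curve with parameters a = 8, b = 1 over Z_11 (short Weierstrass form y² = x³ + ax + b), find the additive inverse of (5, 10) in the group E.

(5, 1)

-(5, 10) = (5, -10 mod 11) = (5, 1).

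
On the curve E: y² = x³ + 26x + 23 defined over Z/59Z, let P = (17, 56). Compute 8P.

Repeated addition: build up to 8P.
2P: tangent at (17, 56): λ = (3·17² + 26)/(2·56) ≡ 8/53. 53⁻¹ ≡ 49 (mod 59), so λ ≡ 8·49 ≡ 38.
  x = λ² - 17 - 17 = 1444 - 34 ≡ 53; y = λ·(17 - 53) - 56 ≡ 51. → (53, 51)
3P: (53, 51) + (17, 56). λ = (56 - 51)/(17 - 53) ≡ 5/23 mod 59. 23⁻¹ ≡ 18 (mod 59), so λ ≡ 31.
  x = λ² - 53 - 17 = 961 - 70 ≡ 6; y = λ·(53 - 6) - 51 ≡ 49. → (6, 49)
4P: (6, 49) + (17, 56). λ = (56 - 49)/(17 - 6) ≡ 7/11 mod 59. 11⁻¹ ≡ 43 (mod 59) since 11·43 = 473 ≡ 1, so λ ≡ 6.
  x = λ² - 6 - 17 = 36 - 23 ≡ 13; y = λ·(6 - 13) - 49 ≡ 27. → (13, 27)
5P: (13, 27) + (17, 56). λ = (56 - 27)/(17 - 13) ≡ 29/4 mod 59. 4⁻¹ ≡ 15 (mod 59) since 4·15 = 60 ≡ 1, so λ ≡ 22.
  x = λ² - 13 - 17 = 484 - 30 ≡ 41; y = λ·(13 - 41) - 27 ≡ 6. → (41, 6)
6P: (41, 6) + (17, 56). λ = (56 - 6)/(17 - 41) ≡ 50/35 mod 59. 35⁻¹ ≡ 27 (mod 59), so λ ≡ 52.
  x = λ² - 41 - 17 = 2704 - 58 ≡ 50; y = λ·(41 - 50) - 6 ≡ 57. → (50, 57)
7P: (50, 57) + (17, 56). λ = (56 - 57)/(17 - 50) ≡ 58/26 mod 59. 26⁻¹ ≡ 25 (mod 59), so λ ≡ 34.
  x = λ² - 50 - 17 = 1156 - 67 ≡ 27; y = λ·(50 - 27) - 57 ≡ 17. → (27, 17)
8P: (27, 17) + (17, 56). λ = (56 - 17)/(17 - 27) ≡ 39/49 mod 59. 49⁻¹ ≡ 53 (mod 59) since 49·53 = 2597 ≡ 1, so λ ≡ 2.
  x = λ² - 27 - 17 = 4 - 44 ≡ 19; y = λ·(27 - 19) - 17 ≡ 58. → (19, 58)

(19, 58)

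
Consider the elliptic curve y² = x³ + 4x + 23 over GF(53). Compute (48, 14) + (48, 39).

O

The two points share x = 48 and their y-coordinates satisfy 14 + 39 ≡ 0 (mod 53), so they are inverses. Their sum is O.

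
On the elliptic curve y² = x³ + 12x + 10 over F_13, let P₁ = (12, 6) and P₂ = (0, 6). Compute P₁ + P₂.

(12, 6) + (0, 6). λ = (6 - 6)/(0 - 12) ≡ 0/1 mod 13. 1⁻¹ ≡ 1 (mod 13), so λ ≡ 0.
  x = λ² - 12 - 0 = 0 - 12 ≡ 1; y = λ·(12 - 1) - 6 ≡ 7. → (1, 7)

(1, 7)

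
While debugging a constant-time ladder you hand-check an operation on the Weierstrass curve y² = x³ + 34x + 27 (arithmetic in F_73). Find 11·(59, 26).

(38, 45)

Write P = (59, 26).
Double-and-add on 11 = (1011)₂. Start with P = (59, 26) for the leading 1-bit.
double: tangent at (59, 26): λ = (3·59² + 34)/(2·26) ≡ 38/52. 52⁻¹ ≡ 66 (mod 73), so λ ≡ 38·66 ≡ 26.
  x = λ² - 59 - 59 = 676 - 118 ≡ 47; y = λ·(59 - 47) - 26 ≡ 67. → (47, 67)
double: tangent at (47, 67): λ = (3·47² + 34)/(2·67) ≡ 18/61. 61⁻¹ ≡ 6 (mod 73) since 61·6 = 366 ≡ 1, so λ ≡ 18·6 ≡ 35.
  x = λ² - 47 - 47 = 1225 - 94 ≡ 36; y = λ·(47 - 36) - 67 ≡ 26. → (36, 26)
add P: (36, 26) + (59, 26). λ = (26 - 26)/(59 - 36) ≡ 0/23 mod 73. 23⁻¹ ≡ 54 (mod 73), so λ ≡ 0.
  x = λ² - 36 - 59 = 0 - 95 ≡ 51; y = λ·(36 - 51) - 26 ≡ 47. → (51, 47)
double: tangent at (51, 47): λ = (3·51² + 34)/(2·47) ≡ 26/21. 21⁻¹ ≡ 7 (mod 73), so λ ≡ 26·7 ≡ 36.
  x = λ² - 51 - 51 = 1296 - 102 ≡ 26; y = λ·(51 - 26) - 47 ≡ 50. → (26, 50)
add P: (26, 50) + (59, 26). λ = (26 - 50)/(59 - 26) ≡ 49/33 mod 73. 33⁻¹ ≡ 31 (mod 73), so λ ≡ 59.
  x = λ² - 26 - 59 = 3481 - 85 ≡ 38; y = λ·(26 - 38) - 50 ≡ 45. → (38, 45)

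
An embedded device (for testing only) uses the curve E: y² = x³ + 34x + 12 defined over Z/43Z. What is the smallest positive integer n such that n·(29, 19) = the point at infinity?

2P: tangent at (29, 19): λ = (3·29² + 34)/(2·19) ≡ 20/38. 38⁻¹ ≡ 17 (mod 43), so λ ≡ 20·17 ≡ 39.
  x = λ² - 29 - 29 = 1521 - 58 ≡ 1; y = λ·(29 - 1) - 19 ≡ 41. → (1, 41)
3P: (1, 41) + (29, 19). λ = (19 - 41)/(29 - 1) ≡ 21/28 mod 43. 28⁻¹ ≡ 20 (mod 43) since 28·20 = 560 ≡ 1, so λ ≡ 33.
  x = λ² - 1 - 29 = 1089 - 30 ≡ 27; y = λ·(1 - 27) - 41 ≡ 4. → (27, 4)
4P: (27, 4) + (29, 19). λ = (19 - 4)/(29 - 27) ≡ 15/2 mod 43. 2⁻¹ ≡ 22 (mod 43), so λ ≡ 29.
  x = λ² - 27 - 29 = 841 - 56 ≡ 11; y = λ·(27 - 11) - 4 ≡ 30. → (11, 30)
5P: (11, 30) + (29, 19). λ = (19 - 30)/(29 - 11) ≡ 32/18 mod 43. 18⁻¹ ≡ 12 (mod 43), so λ ≡ 40.
  x = λ² - 11 - 29 = 1600 - 40 ≡ 12; y = λ·(11 - 12) - 30 ≡ 16. → (12, 16)
6P: (12, 16) + (29, 19). λ = (19 - 16)/(29 - 12) ≡ 3/17 mod 43. 17⁻¹ ≡ 38 (mod 43), so λ ≡ 28.
  x = λ² - 12 - 29 = 784 - 41 ≡ 12; y = λ·(12 - 12) - 16 ≡ 27. → (12, 27)
7P: (12, 27) + (29, 19). λ = (19 - 27)/(29 - 12) ≡ 35/17 mod 43. 17⁻¹ ≡ 38 (mod 43), so λ ≡ 40.
  x = λ² - 12 - 29 = 1600 - 41 ≡ 11; y = λ·(12 - 11) - 27 ≡ 13. → (11, 13)
8P: (11, 13) + (29, 19). λ = (19 - 13)/(29 - 11) ≡ 6/18 mod 43. 18⁻¹ ≡ 12 (mod 43) since 18·12 = 216 ≡ 1, so λ ≡ 29.
  x = λ² - 11 - 29 = 841 - 40 ≡ 27; y = λ·(11 - 27) - 13 ≡ 39. → (27, 39)
9P: (27, 39) + (29, 19). λ = (19 - 39)/(29 - 27) ≡ 23/2 mod 43. 2⁻¹ ≡ 22 (mod 43) since 2·22 = 44 ≡ 1, so λ ≡ 33.
  x = λ² - 27 - 29 = 1089 - 56 ≡ 1; y = λ·(27 - 1) - 39 ≡ 2. → (1, 2)
10P: (1, 2) + (29, 19). λ = (19 - 2)/(29 - 1) ≡ 17/28 mod 43. 28⁻¹ ≡ 20 (mod 43), so λ ≡ 39.
  x = λ² - 1 - 29 = 1521 - 30 ≡ 29; y = λ·(1 - 29) - 2 ≡ 24. → (29, 24)
11P: (29, 24) + (29, 19): same x and y₁ ≡ -y₂, so the sum is the point at infinity.
11P = the point at infinity, so the order is 11.

11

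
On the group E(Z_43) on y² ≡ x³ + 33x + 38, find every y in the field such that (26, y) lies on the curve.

5, 38

x³ + 33x + 38 = 18472 ≡ 25 (mod 43).
Square roots of 25 mod 43: 5 and 38 (since 5² = 25 ≡ 25).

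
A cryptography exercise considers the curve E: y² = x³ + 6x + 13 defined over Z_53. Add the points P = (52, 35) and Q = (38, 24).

(52, 35) + (38, 24). λ = (24 - 35)/(38 - 52) ≡ 42/39 mod 53. 39⁻¹ ≡ 34 (mod 53), so λ ≡ 50.
  x = λ² - 52 - 38 = 2500 - 90 ≡ 25; y = λ·(52 - 25) - 35 ≡ 43. → (25, 43)

(25, 43)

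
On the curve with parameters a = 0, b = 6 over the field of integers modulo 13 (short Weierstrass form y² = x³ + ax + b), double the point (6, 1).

tangent at (6, 1): λ = (3·6² + 0)/(2·1) ≡ 4/2. 2⁻¹ ≡ 7 (mod 13), so λ ≡ 4·7 ≡ 2.
  x = λ² - 6 - 6 = 4 - 12 ≡ 5; y = λ·(6 - 5) - 1 ≡ 1. → (5, 1)

(5, 1)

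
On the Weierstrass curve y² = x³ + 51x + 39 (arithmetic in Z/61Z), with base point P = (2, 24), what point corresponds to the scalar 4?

Double-and-add on 4 = (100)₂. Start with P = (2, 24) for the leading 1-bit.
double: tangent at (2, 24): λ = (3·2² + 51)/(2·24) ≡ 2/48. 48⁻¹ ≡ 14 (mod 61), so λ ≡ 2·14 ≡ 28.
  x = λ² - 2 - 2 = 784 - 4 ≡ 48; y = λ·(2 - 48) - 24 ≡ 30. → (48, 30)
double: tangent at (48, 30): λ = (3·48² + 51)/(2·30) ≡ 9/60. 60⁻¹ ≡ 60 (mod 61) since 60·60 = 3600 ≡ 1, so λ ≡ 9·60 ≡ 52.
  x = λ² - 48 - 48 = 2704 - 96 ≡ 46; y = λ·(48 - 46) - 30 ≡ 13. → (46, 13)

(46, 13)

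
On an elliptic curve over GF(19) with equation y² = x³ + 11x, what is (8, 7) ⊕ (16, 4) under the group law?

(8, 7) + (16, 4). λ = (4 - 7)/(16 - 8) ≡ 16/8 mod 19. 8⁻¹ ≡ 12 (mod 19), so λ ≡ 2.
  x = λ² - 8 - 16 = 4 - 24 ≡ 18; y = λ·(8 - 18) - 7 ≡ 11. → (18, 11)

(18, 11)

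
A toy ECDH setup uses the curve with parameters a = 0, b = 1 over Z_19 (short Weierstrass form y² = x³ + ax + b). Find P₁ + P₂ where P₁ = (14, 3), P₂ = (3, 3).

(2, 16)

(14, 3) + (3, 3). λ = (3 - 3)/(3 - 14) ≡ 0/8 mod 19. 8⁻¹ ≡ 12 (mod 19), so λ ≡ 0.
  x = λ² - 14 - 3 = 0 - 17 ≡ 2; y = λ·(14 - 2) - 3 ≡ 16. → (2, 16)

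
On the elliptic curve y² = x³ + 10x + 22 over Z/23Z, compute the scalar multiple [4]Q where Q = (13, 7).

Double-and-add on 4 = (100)₂. Start with Q = (13, 7) for the leading 1-bit.
double: tangent at (13, 7): λ = (3·13² + 10)/(2·7) ≡ 11/14. 14⁻¹ ≡ 5 (mod 23), so λ ≡ 11·5 ≡ 9.
  x = λ² - 13 - 13 = 81 - 26 ≡ 9; y = λ·(13 - 9) - 7 ≡ 6. → (9, 6)
double: tangent at (9, 6): λ = (3·9² + 10)/(2·6) ≡ 0/12. 12⁻¹ ≡ 2 (mod 23), so λ ≡ 0·2 ≡ 0.
  x = λ² - 9 - 9 = 0 - 18 ≡ 5; y = λ·(9 - 5) - 6 ≡ 17. → (5, 17)

(5, 17)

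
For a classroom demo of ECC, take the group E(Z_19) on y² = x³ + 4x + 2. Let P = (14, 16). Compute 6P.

Repeated addition: build up to 6P.
2P: tangent at (14, 16): λ = (3·14² + 4)/(2·16) ≡ 3/13. 13⁻¹ ≡ 3 (mod 19), so λ ≡ 3·3 ≡ 9.
  x = λ² - 14 - 14 = 81 - 28 ≡ 15; y = λ·(14 - 15) - 16 ≡ 13. → (15, 13)
3P: (15, 13) + (14, 16). λ = (16 - 13)/(14 - 15) ≡ 3/18 mod 19. 18⁻¹ ≡ 18 (mod 19) since 18·18 = 324 ≡ 1, so λ ≡ 16.
  x = λ² - 15 - 14 = 256 - 29 ≡ 18; y = λ·(15 - 18) - 13 ≡ 15. → (18, 15)
4P: (18, 15) + (14, 16). λ = (16 - 15)/(14 - 18) ≡ 1/15 mod 19. 15⁻¹ ≡ 14 (mod 19), so λ ≡ 14.
  x = λ² - 18 - 14 = 196 - 32 ≡ 12; y = λ·(18 - 12) - 15 ≡ 12. → (12, 12)
5P: (12, 12) + (14, 16). λ = (16 - 12)/(14 - 12) ≡ 4/2 mod 19. 2⁻¹ ≡ 10 (mod 19) since 2·10 = 20 ≡ 1, so λ ≡ 2.
  x = λ² - 12 - 14 = 4 - 26 ≡ 16; y = λ·(12 - 16) - 12 ≡ 18. → (16, 18)
6P: (16, 18) + (14, 16). λ = (16 - 18)/(14 - 16) ≡ 17/17 mod 19. 17⁻¹ ≡ 9 (mod 19), so λ ≡ 1.
  x = λ² - 16 - 14 = 1 - 30 ≡ 9; y = λ·(16 - 9) - 18 ≡ 8. → (9, 8)

(9, 8)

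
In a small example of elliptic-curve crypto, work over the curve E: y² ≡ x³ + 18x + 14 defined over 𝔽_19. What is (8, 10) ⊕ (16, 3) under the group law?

(8, 10) + (16, 3). λ = (3 - 10)/(16 - 8) ≡ 12/8 mod 19. 8⁻¹ ≡ 12 (mod 19), so λ ≡ 11.
  x = λ² - 8 - 16 = 121 - 24 ≡ 2; y = λ·(8 - 2) - 10 ≡ 18. → (2, 18)

(2, 18)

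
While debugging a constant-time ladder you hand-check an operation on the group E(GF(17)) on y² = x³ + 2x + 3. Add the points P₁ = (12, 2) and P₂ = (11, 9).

(9, 11)

(12, 2) + (11, 9). λ = (9 - 2)/(11 - 12) ≡ 7/16 mod 17. 16⁻¹ ≡ 16 (mod 17) since 16·16 = 256 ≡ 1, so λ ≡ 10.
  x = λ² - 12 - 11 = 100 - 23 ≡ 9; y = λ·(12 - 9) - 2 ≡ 11. → (9, 11)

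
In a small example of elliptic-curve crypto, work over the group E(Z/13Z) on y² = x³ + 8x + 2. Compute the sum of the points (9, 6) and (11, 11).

(9, 6) + (11, 11). λ = (11 - 6)/(11 - 9) ≡ 5/2 mod 13. 2⁻¹ ≡ 7 (mod 13) since 2·7 = 14 ≡ 1, so λ ≡ 9.
  x = λ² - 9 - 11 = 81 - 20 ≡ 9; y = λ·(9 - 9) - 6 ≡ 7. → (9, 7)

(9, 7)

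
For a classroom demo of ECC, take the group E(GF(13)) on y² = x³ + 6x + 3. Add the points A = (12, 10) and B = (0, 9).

(2, 6)

(12, 10) + (0, 9). λ = (9 - 10)/(0 - 12) ≡ 12/1 mod 13. 1⁻¹ ≡ 1 (mod 13), so λ ≡ 12.
  x = λ² - 12 - 0 = 144 - 12 ≡ 2; y = λ·(12 - 2) - 10 ≡ 6. → (2, 6)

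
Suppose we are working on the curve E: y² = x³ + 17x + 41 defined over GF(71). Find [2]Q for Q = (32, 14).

(13, 51)

tangent at (32, 14): λ = (3·32² + 17)/(2·14) ≡ 36/28. 28⁻¹ ≡ 33 (mod 71) since 28·33 = 924 ≡ 1, so λ ≡ 36·33 ≡ 52.
  x = λ² - 32 - 32 = 2704 - 64 ≡ 13; y = λ·(32 - 13) - 14 ≡ 51. → (13, 51)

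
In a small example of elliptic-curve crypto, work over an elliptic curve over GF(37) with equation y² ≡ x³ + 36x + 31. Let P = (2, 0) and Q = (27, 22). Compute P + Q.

(35, 5)

(2, 0) + (27, 22). λ = (22 - 0)/(27 - 2) ≡ 22/25 mod 37. 25⁻¹ ≡ 3 (mod 37), so λ ≡ 29.
  x = λ² - 2 - 27 = 841 - 29 ≡ 35; y = λ·(2 - 35) - 0 ≡ 5. → (35, 5)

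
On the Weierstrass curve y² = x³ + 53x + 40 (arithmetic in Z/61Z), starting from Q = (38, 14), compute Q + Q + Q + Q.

(12, 56)

Double-and-add on 4 = (100)₂. Start with Q = (38, 14) for the leading 1-bit.
double: tangent at (38, 14): λ = (3·38² + 53)/(2·14) ≡ 54/28. 28⁻¹ ≡ 24 (mod 61) since 28·24 = 672 ≡ 1, so λ ≡ 54·24 ≡ 15.
  x = λ² - 38 - 38 = 225 - 76 ≡ 27; y = λ·(38 - 27) - 14 ≡ 29. → (27, 29)
double: tangent at (27, 29): λ = (3·27² + 53)/(2·29) ≡ 44/58. 58⁻¹ ≡ 20 (mod 61), so λ ≡ 44·20 ≡ 26.
  x = λ² - 27 - 27 = 676 - 54 ≡ 12; y = λ·(27 - 12) - 29 ≡ 56. → (12, 56)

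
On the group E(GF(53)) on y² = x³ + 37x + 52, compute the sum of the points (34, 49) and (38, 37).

(43, 31)

(34, 49) + (38, 37). λ = (37 - 49)/(38 - 34) ≡ 41/4 mod 53. 4⁻¹ ≡ 40 (mod 53), so λ ≡ 50.
  x = λ² - 34 - 38 = 2500 - 72 ≡ 43; y = λ·(34 - 43) - 49 ≡ 31. → (43, 31)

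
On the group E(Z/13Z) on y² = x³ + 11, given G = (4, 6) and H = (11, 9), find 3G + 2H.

(11, 9)

First 3G:
Repeated addition: build up to 3G.
2G: tangent at (4, 6): λ = (3·4² + 0)/(2·6) ≡ 9/12. 12⁻¹ ≡ 12 (mod 13), so λ ≡ 9·12 ≡ 4.
  x = λ² - 4 - 4 = 16 - 8 ≡ 8; y = λ·(4 - 8) - 6 ≡ 4. → (8, 4)
3G: (8, 4) + (4, 6). λ = (6 - 4)/(4 - 8) ≡ 2/9 mod 13. 9⁻¹ ≡ 3 (mod 13) since 9·3 = 27 ≡ 1, so λ ≡ 6.
  x = λ² - 8 - 4 = 36 - 12 ≡ 11; y = λ·(8 - 11) - 4 ≡ 4. → (11, 4)
3G = (11, 4).
Next 2H:
Repeated addition: build up to 2H.
2H: tangent at (11, 9): λ = (3·11² + 0)/(2·9) ≡ 12/5. 5⁻¹ ≡ 8 (mod 13), so λ ≡ 12·8 ≡ 5.
  x = λ² - 11 - 11 = 25 - 22 ≡ 3; y = λ·(11 - 3) - 9 ≡ 5. → (3, 5)
2H = (3, 5).
Finally 3G + 2H:
(11, 4) + (3, 5). λ = (5 - 4)/(3 - 11) ≡ 1/5 mod 13. 5⁻¹ ≡ 8 (mod 13) since 5·8 = 40 ≡ 1, so λ ≡ 8.
  x = λ² - 11 - 3 = 64 - 14 ≡ 11; y = λ·(11 - 11) - 4 ≡ 9. → (11, 9)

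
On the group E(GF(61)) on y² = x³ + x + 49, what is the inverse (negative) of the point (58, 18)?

-(58, 18) = (58, -18 mod 61) = (58, 43).

(58, 43)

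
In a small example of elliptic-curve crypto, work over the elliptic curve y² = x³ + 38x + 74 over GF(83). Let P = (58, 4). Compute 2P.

(71, 31)

tangent at (58, 4): λ = (3·58² + 38)/(2·4) ≡ 4/8. 8⁻¹ ≡ 52 (mod 83) since 8·52 = 416 ≡ 1, so λ ≡ 4·52 ≡ 42.
  x = λ² - 58 - 58 = 1764 - 116 ≡ 71; y = λ·(58 - 71) - 4 ≡ 31. → (71, 31)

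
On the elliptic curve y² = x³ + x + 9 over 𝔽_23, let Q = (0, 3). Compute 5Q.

Double-and-add on 5 = (101)₂. Start with Q = (0, 3) for the leading 1-bit.
double: tangent at (0, 3): λ = (3·0² + 1)/(2·3) ≡ 1/6. 6⁻¹ ≡ 4 (mod 23), so λ ≡ 1·4 ≡ 4.
  x = λ² - 0 - 0 = 16 - 0 ≡ 16; y = λ·(0 - 16) - 3 ≡ 2. → (16, 2)
double: tangent at (16, 2): λ = (3·16² + 1)/(2·2) ≡ 10/4. 4⁻¹ ≡ 6 (mod 23) since 4·6 = 24 ≡ 1, so λ ≡ 10·6 ≡ 14.
  x = λ² - 16 - 16 = 196 - 32 ≡ 3; y = λ·(16 - 3) - 2 ≡ 19. → (3, 19)
add Q: (3, 19) + (0, 3). λ = (3 - 19)/(0 - 3) ≡ 7/20 mod 23. 20⁻¹ ≡ 15 (mod 23), so λ ≡ 13.
  x = λ² - 3 - 0 = 169 - 3 ≡ 5; y = λ·(3 - 5) - 19 ≡ 1. → (5, 1)

(5, 1)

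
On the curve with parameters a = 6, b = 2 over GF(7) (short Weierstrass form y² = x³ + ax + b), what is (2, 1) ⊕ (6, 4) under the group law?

(0, 4)

(2, 1) + (6, 4). λ = (4 - 1)/(6 - 2) ≡ 3/4 mod 7. 4⁻¹ ≡ 2 (mod 7), so λ ≡ 6.
  x = λ² - 2 - 6 = 36 - 8 ≡ 0; y = λ·(2 - 0) - 1 ≡ 4. → (0, 4)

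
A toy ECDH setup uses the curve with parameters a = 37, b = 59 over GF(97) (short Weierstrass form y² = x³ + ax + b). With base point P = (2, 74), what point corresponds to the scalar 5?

(54, 21)

Double-and-add on 5 = (101)₂. Start with P = (2, 74) for the leading 1-bit.
double: tangent at (2, 74): λ = (3·2² + 37)/(2·74) ≡ 49/51. 51⁻¹ ≡ 78 (mod 97) since 51·78 = 3978 ≡ 1, so λ ≡ 49·78 ≡ 39.
  x = λ² - 2 - 2 = 1521 - 4 ≡ 62; y = λ·(2 - 62) - 74 ≡ 11. → (62, 11)
double: tangent at (62, 11): λ = (3·62² + 37)/(2·11) ≡ 26/22. 22⁻¹ ≡ 75 (mod 97), so λ ≡ 26·75 ≡ 10.
  x = λ² - 62 - 62 = 100 - 124 ≡ 73; y = λ·(62 - 73) - 11 ≡ 73. → (73, 73)
add P: (73, 73) + (2, 74). λ = (74 - 73)/(2 - 73) ≡ 1/26 mod 97. 26⁻¹ ≡ 56 (mod 97), so λ ≡ 56.
  x = λ² - 73 - 2 = 3136 - 75 ≡ 54; y = λ·(73 - 54) - 73 ≡ 21. → (54, 21)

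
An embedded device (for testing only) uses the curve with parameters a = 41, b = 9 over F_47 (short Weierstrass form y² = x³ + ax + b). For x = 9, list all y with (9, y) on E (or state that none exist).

x³ + 41x + 9 = 1107 ≡ 26 (mod 47).
26 is a non-residue mod 47; no y exists.

none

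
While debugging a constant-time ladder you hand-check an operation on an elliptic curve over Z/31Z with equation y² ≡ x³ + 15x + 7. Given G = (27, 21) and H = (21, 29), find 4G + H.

First 4G:
Repeated addition: build up to 4G.
2G: tangent at (27, 21): λ = (3·27² + 15)/(2·21) ≡ 1/11. 11⁻¹ ≡ 17 (mod 31) since 11·17 = 187 ≡ 1, so λ ≡ 1·17 ≡ 17.
  x = λ² - 27 - 27 = 289 - 54 ≡ 18; y = λ·(27 - 18) - 21 ≡ 8. → (18, 8)
3G: (18, 8) + (27, 21). λ = (21 - 8)/(27 - 18) ≡ 13/9 mod 31. 9⁻¹ ≡ 7 (mod 31), so λ ≡ 29.
  x = λ² - 18 - 27 = 841 - 45 ≡ 21; y = λ·(18 - 21) - 8 ≡ 29. → (21, 29)
4G: (21, 29) + (27, 21). λ = (21 - 29)/(27 - 21) ≡ 23/6 mod 31. 6⁻¹ ≡ 26 (mod 31), so λ ≡ 9.
  x = λ² - 21 - 27 = 81 - 48 ≡ 2; y = λ·(21 - 2) - 29 ≡ 18. → (2, 18)
4G = (2, 18).
Finally 4G + H:
(2, 18) + (21, 29). λ = (29 - 18)/(21 - 2) ≡ 11/19 mod 31. 19⁻¹ ≡ 18 (mod 31), so λ ≡ 12.
  x = λ² - 2 - 21 = 144 - 23 ≡ 28; y = λ·(2 - 28) - 18 ≡ 11. → (28, 11)

(28, 11)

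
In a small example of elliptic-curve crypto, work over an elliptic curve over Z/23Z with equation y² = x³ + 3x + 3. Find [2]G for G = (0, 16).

tangent at (0, 16): λ = (3·0² + 3)/(2·16) ≡ 3/9. 9⁻¹ ≡ 18 (mod 23) since 9·18 = 162 ≡ 1, so λ ≡ 3·18 ≡ 8.
  x = λ² - 0 - 0 = 64 - 0 ≡ 18; y = λ·(0 - 18) - 16 ≡ 1. → (18, 1)

(18, 1)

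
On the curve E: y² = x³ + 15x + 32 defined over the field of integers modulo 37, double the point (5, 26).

(26, 33)

tangent at (5, 26): λ = (3·5² + 15)/(2·26) ≡ 16/15. 15⁻¹ ≡ 5 (mod 37), so λ ≡ 16·5 ≡ 6.
  x = λ² - 5 - 5 = 36 - 10 ≡ 26; y = λ·(5 - 26) - 26 ≡ 33. → (26, 33)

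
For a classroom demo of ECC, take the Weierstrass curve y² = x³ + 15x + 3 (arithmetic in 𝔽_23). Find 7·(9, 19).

(13, 16)

Write P = (9, 19).
Repeated addition: build up to 7P.
2P: tangent at (9, 19): λ = (3·9² + 15)/(2·19) ≡ 5/15. 15⁻¹ ≡ 20 (mod 23) since 15·20 = 300 ≡ 1, so λ ≡ 5·20 ≡ 8.
  x = λ² - 9 - 9 = 64 - 18 ≡ 0; y = λ·(9 - 0) - 19 ≡ 7. → (0, 7)
3P: (0, 7) + (9, 19). λ = (19 - 7)/(9 - 0) ≡ 12/9 mod 23. 9⁻¹ ≡ 18 (mod 23), so λ ≡ 9.
  x = λ² - 0 - 9 = 81 - 9 ≡ 3; y = λ·(0 - 3) - 7 ≡ 12. → (3, 12)
4P: (3, 12) + (9, 19). λ = (19 - 12)/(9 - 3) ≡ 7/6 mod 23. 6⁻¹ ≡ 4 (mod 23), so λ ≡ 5.
  x = λ² - 3 - 9 = 25 - 12 ≡ 13; y = λ·(3 - 13) - 12 ≡ 7. → (13, 7)
5P: (13, 7) + (9, 19). λ = (19 - 7)/(9 - 13) ≡ 12/19 mod 23. 19⁻¹ ≡ 17 (mod 23), so λ ≡ 20.
  x = λ² - 13 - 9 = 400 - 22 ≡ 10; y = λ·(13 - 10) - 7 ≡ 7. → (10, 7)
6P: (10, 7) + (9, 19). λ = (19 - 7)/(9 - 10) ≡ 12/22 mod 23. 22⁻¹ ≡ 22 (mod 23) since 22·22 = 484 ≡ 1, so λ ≡ 11.
  x = λ² - 10 - 9 = 121 - 19 ≡ 10; y = λ·(10 - 10) - 7 ≡ 16. → (10, 16)
7P: (10, 16) + (9, 19). λ = (19 - 16)/(9 - 10) ≡ 3/22 mod 23. 22⁻¹ ≡ 22 (mod 23), so λ ≡ 20.
  x = λ² - 10 - 9 = 400 - 19 ≡ 13; y = λ·(10 - 13) - 16 ≡ 16. → (13, 16)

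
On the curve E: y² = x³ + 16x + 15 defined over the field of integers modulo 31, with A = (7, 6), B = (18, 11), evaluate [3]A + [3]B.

First 3A:
Repeated addition: build up to 3A.
2A: tangent at (7, 6): λ = (3·7² + 16)/(2·6) ≡ 8/12. 12⁻¹ ≡ 13 (mod 31) since 12·13 = 156 ≡ 1, so λ ≡ 8·13 ≡ 11.
  x = λ² - 7 - 7 = 121 - 14 ≡ 14; y = λ·(7 - 14) - 6 ≡ 10. → (14, 10)
3A: (14, 10) + (7, 6). λ = (6 - 10)/(7 - 14) ≡ 27/24 mod 31. 24⁻¹ ≡ 22 (mod 31), so λ ≡ 5.
  x = λ² - 14 - 7 = 25 - 21 ≡ 4; y = λ·(14 - 4) - 10 ≡ 9. → (4, 9)
3A = (4, 9).
Next 3B:
Repeated addition: build up to 3B.
2B: tangent at (18, 11): λ = (3·18² + 16)/(2·11) ≡ 27/22. 22⁻¹ ≡ 24 (mod 31) since 22·24 = 528 ≡ 1, so λ ≡ 27·24 ≡ 28.
  x = λ² - 18 - 18 = 784 - 36 ≡ 4; y = λ·(18 - 4) - 11 ≡ 9. → (4, 9)
3B: (4, 9) + (18, 11). λ = (11 - 9)/(18 - 4) ≡ 2/14 mod 31. 14⁻¹ ≡ 20 (mod 31), so λ ≡ 9.
  x = λ² - 4 - 18 = 81 - 22 ≡ 28; y = λ·(4 - 28) - 9 ≡ 23. → (28, 23)
3B = (28, 23).
Finally 3A + 3B:
(4, 9) + (28, 23). λ = (23 - 9)/(28 - 4) ≡ 14/24 mod 31. 24⁻¹ ≡ 22 (mod 31), so λ ≡ 29.
  x = λ² - 4 - 28 = 841 - 32 ≡ 3; y = λ·(4 - 3) - 9 ≡ 20. → (3, 20)

(3, 20)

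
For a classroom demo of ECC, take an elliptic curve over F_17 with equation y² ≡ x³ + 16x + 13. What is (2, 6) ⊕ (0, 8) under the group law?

(16, 8)

(2, 6) + (0, 8). λ = (8 - 6)/(0 - 2) ≡ 2/15 mod 17. 15⁻¹ ≡ 8 (mod 17), so λ ≡ 16.
  x = λ² - 2 - 0 = 256 - 2 ≡ 16; y = λ·(2 - 16) - 6 ≡ 8. → (16, 8)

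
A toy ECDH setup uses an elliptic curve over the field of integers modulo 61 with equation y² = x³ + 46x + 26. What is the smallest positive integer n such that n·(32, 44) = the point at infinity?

2P: tangent at (32, 44): λ = (3·32² + 46)/(2·44) ≡ 7/27. 27⁻¹ ≡ 52 (mod 61), so λ ≡ 7·52 ≡ 59.
  x = λ² - 32 - 32 = 3481 - 64 ≡ 1; y = λ·(32 - 1) - 44 ≡ 16. → (1, 16)
3P: (1, 16) + (32, 44). λ = (44 - 16)/(32 - 1) ≡ 28/31 mod 61. 31⁻¹ ≡ 2 (mod 61), so λ ≡ 56.
  x = λ² - 1 - 32 = 3136 - 33 ≡ 53; y = λ·(1 - 53) - 16 ≡ 0. → (53, 0)
4P: (53, 0) + (32, 44). λ = (44 - 0)/(32 - 53) ≡ 44/40 mod 61. 40⁻¹ ≡ 29 (mod 61) since 40·29 = 1160 ≡ 1, so λ ≡ 56.
  x = λ² - 53 - 32 = 3136 - 85 ≡ 1; y = λ·(53 - 1) - 0 ≡ 45. → (1, 45)
5P: (1, 45) + (32, 44). λ = (44 - 45)/(32 - 1) ≡ 60/31 mod 61. 31⁻¹ ≡ 2 (mod 61), so λ ≡ 59.
  x = λ² - 1 - 32 = 3481 - 33 ≡ 32; y = λ·(1 - 32) - 45 ≡ 17. → (32, 17)
6P: (32, 17) + (32, 44): same x and y₁ ≡ -y₂, so the sum is the point at infinity.
6P = the point at infinity, so the order is 6.

6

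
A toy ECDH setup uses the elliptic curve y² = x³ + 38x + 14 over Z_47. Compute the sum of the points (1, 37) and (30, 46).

(1, 37) + (30, 46). λ = (46 - 37)/(30 - 1) ≡ 9/29 mod 47. 29⁻¹ ≡ 13 (mod 47) since 29·13 = 377 ≡ 1, so λ ≡ 23.
  x = λ² - 1 - 30 = 529 - 31 ≡ 28; y = λ·(1 - 28) - 37 ≡ 0. → (28, 0)

(28, 0)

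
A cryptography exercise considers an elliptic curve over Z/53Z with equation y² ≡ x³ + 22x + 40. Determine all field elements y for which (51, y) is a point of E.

x³ + 22x + 40 = 133813 ≡ 41 (mod 53).
41 is a non-residue mod 53; no y exists.

none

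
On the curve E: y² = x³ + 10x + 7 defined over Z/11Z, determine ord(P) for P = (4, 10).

9

2P: tangent at (4, 10): λ = (3·4² + 10)/(2·10) ≡ 3/9. 9⁻¹ ≡ 5 (mod 11) since 9·5 = 45 ≡ 1, so λ ≡ 3·5 ≡ 4.
  x = λ² - 4 - 4 = 16 - 8 ≡ 8; y = λ·(4 - 8) - 10 ≡ 7. → (8, 7)
3P: (8, 7) + (4, 10). λ = (10 - 7)/(4 - 8) ≡ 3/7 mod 11. 7⁻¹ ≡ 8 (mod 11) since 7·8 = 56 ≡ 1, so λ ≡ 2.
  x = λ² - 8 - 4 = 4 - 12 ≡ 3; y = λ·(8 - 3) - 7 ≡ 3. → (3, 3)
4P: (3, 3) + (4, 10). λ = (10 - 3)/(4 - 3) ≡ 7/1 mod 11. 1⁻¹ ≡ 1 (mod 11), so λ ≡ 7.
  x = λ² - 3 - 4 = 49 - 7 ≡ 9; y = λ·(3 - 9) - 3 ≡ 10. → (9, 10)
5P: (9, 10) + (4, 10). λ = (10 - 10)/(4 - 9) ≡ 0/6 mod 11. 6⁻¹ ≡ 2 (mod 11), so λ ≡ 0.
  x = λ² - 9 - 4 = 0 - 13 ≡ 9; y = λ·(9 - 9) - 10 ≡ 1. → (9, 1)
6P: (9, 1) + (4, 10). λ = (10 - 1)/(4 - 9) ≡ 9/6 mod 11. 6⁻¹ ≡ 2 (mod 11), so λ ≡ 7.
  x = λ² - 9 - 4 = 49 - 13 ≡ 3; y = λ·(9 - 3) - 1 ≡ 8. → (3, 8)
7P: (3, 8) + (4, 10). λ = (10 - 8)/(4 - 3) ≡ 2/1 mod 11. 1⁻¹ ≡ 1 (mod 11), so λ ≡ 2.
  x = λ² - 3 - 4 = 4 - 7 ≡ 8; y = λ·(3 - 8) - 8 ≡ 4. → (8, 4)
8P: (8, 4) + (4, 10). λ = (10 - 4)/(4 - 8) ≡ 6/7 mod 11. 7⁻¹ ≡ 8 (mod 11), so λ ≡ 4.
  x = λ² - 8 - 4 = 16 - 12 ≡ 4; y = λ·(8 - 4) - 4 ≡ 1. → (4, 1)
9P: (4, 1) + (4, 10): same x and y₁ ≡ -y₂, so the sum is ∞.
9P = ∞, so the order is 9.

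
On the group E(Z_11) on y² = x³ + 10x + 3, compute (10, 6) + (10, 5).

O

The two points share x = 10 and their y-coordinates satisfy 6 + 5 ≡ 0 (mod 11), so they are inverses. Their sum is ∞.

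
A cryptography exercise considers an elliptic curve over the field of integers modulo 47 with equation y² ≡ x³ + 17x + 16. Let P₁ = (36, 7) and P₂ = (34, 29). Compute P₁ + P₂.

(36, 7) + (34, 29). λ = (29 - 7)/(34 - 36) ≡ 22/45 mod 47. 45⁻¹ ≡ 23 (mod 47), so λ ≡ 36.
  x = λ² - 36 - 34 = 1296 - 70 ≡ 4; y = λ·(36 - 4) - 7 ≡ 17. → (4, 17)

(4, 17)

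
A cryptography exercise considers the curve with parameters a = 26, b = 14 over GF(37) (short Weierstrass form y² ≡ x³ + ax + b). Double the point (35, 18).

(5, 26)

tangent at (35, 18): λ = (3·35² + 26)/(2·18) ≡ 1/36. 36⁻¹ ≡ 36 (mod 37) since 36·36 = 1296 ≡ 1, so λ ≡ 1·36 ≡ 36.
  x = λ² - 35 - 35 = 1296 - 70 ≡ 5; y = λ·(35 - 5) - 18 ≡ 26. → (5, 26)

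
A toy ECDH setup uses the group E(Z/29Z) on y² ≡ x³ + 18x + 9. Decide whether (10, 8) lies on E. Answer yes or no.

y² = 8² ≡ 6; x³ + 18x + 9 = 1189 ≡ 0 (mod 29). 6 ≠ 0.

no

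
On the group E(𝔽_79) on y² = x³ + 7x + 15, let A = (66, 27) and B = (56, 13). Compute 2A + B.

First 2A:
Repeated addition: build up to 2A.
2A: tangent at (66, 27): λ = (3·66² + 7)/(2·27) ≡ 40/54. 54⁻¹ ≡ 60 (mod 79), so λ ≡ 40·60 ≡ 30.
  x = λ² - 66 - 66 = 900 - 132 ≡ 57; y = λ·(66 - 57) - 27 ≡ 6. → (57, 6)
2A = (57, 6).
Finally 2A + B:
(57, 6) + (56, 13). λ = (13 - 6)/(56 - 57) ≡ 7/78 mod 79. 78⁻¹ ≡ 78 (mod 79) since 78·78 = 6084 ≡ 1, so λ ≡ 72.
  x = λ² - 57 - 56 = 5184 - 113 ≡ 15; y = λ·(57 - 15) - 6 ≡ 16. → (15, 16)

(15, 16)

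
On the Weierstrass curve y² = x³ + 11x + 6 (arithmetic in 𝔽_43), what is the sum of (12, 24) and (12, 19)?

The two points share x = 12 and their y-coordinates satisfy 24 + 19 ≡ 0 (mod 43), so they are inverses. Their sum is 𝒪.

O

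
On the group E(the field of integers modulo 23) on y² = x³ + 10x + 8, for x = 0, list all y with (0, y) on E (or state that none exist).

10, 13

x³ + 10x + 8 = 8 ≡ 8 (mod 23).
Square roots of 8 mod 23: 10 and 13 (since 10² = 100 ≡ 8).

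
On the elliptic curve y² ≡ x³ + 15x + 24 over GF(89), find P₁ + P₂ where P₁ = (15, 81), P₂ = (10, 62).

(15, 81) + (10, 62). λ = (62 - 81)/(10 - 15) ≡ 70/84 mod 89. 84⁻¹ ≡ 71 (mod 89) since 84·71 = 5964 ≡ 1, so λ ≡ 75.
  x = λ² - 15 - 10 = 5625 - 25 ≡ 82; y = λ·(15 - 82) - 81 ≡ 56. → (82, 56)

(82, 56)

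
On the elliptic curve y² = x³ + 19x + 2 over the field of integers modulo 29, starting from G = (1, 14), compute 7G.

(20, 28)

Double-and-add on 7 = (111)₂. Start with G = (1, 14) for the leading 1-bit.
double: tangent at (1, 14): λ = (3·1² + 19)/(2·14) ≡ 22/28. 28⁻¹ ≡ 28 (mod 29) since 28·28 = 784 ≡ 1, so λ ≡ 22·28 ≡ 7.
  x = λ² - 1 - 1 = 49 - 2 ≡ 18; y = λ·(1 - 18) - 14 ≡ 12. → (18, 12)
add G: (18, 12) + (1, 14). λ = (14 - 12)/(1 - 18) ≡ 2/12 mod 29. 12⁻¹ ≡ 17 (mod 29) since 12·17 = 204 ≡ 1, so λ ≡ 5.
  x = λ² - 18 - 1 = 25 - 19 ≡ 6; y = λ·(18 - 6) - 12 ≡ 19. → (6, 19)
double: tangent at (6, 19): λ = (3·6² + 19)/(2·19) ≡ 11/9. 9⁻¹ ≡ 13 (mod 29) since 9·13 = 117 ≡ 1, so λ ≡ 11·13 ≡ 27.
  x = λ² - 6 - 6 = 729 - 12 ≡ 21; y = λ·(6 - 21) - 19 ≡ 11. → (21, 11)
add G: (21, 11) + (1, 14). λ = (14 - 11)/(1 - 21) ≡ 3/9 mod 29. 9⁻¹ ≡ 13 (mod 29), so λ ≡ 10.
  x = λ² - 21 - 1 = 100 - 22 ≡ 20; y = λ·(21 - 20) - 11 ≡ 28. → (20, 28)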